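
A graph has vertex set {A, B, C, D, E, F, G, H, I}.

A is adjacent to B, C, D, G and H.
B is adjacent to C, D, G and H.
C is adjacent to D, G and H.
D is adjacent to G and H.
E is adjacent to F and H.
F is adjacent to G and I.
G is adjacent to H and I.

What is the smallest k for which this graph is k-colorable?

A, B, C, D, G, H form a clique, so at least 6 colors are needed.
A valid assignment using 6 colors: A=6, B=4, C=5, D=3, E=1, F=2, G=1, H=2, I=3. Each edge has distinct colors on its endpoints.

6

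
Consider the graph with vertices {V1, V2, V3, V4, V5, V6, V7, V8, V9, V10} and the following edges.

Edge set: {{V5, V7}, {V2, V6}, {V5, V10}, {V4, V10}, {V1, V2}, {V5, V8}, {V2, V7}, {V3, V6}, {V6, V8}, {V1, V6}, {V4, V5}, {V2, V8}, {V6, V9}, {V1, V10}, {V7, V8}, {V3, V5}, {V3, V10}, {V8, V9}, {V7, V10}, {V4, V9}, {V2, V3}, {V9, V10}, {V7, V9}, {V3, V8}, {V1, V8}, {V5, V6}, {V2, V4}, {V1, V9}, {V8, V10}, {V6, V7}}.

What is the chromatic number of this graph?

V5, V7, V8, V10 form a clique, so at least 4 colors are needed.
4 colors suffice: V1=4, V2=3, V3=4, V4=1, V5=3, V6=2, V7=4, V8=1, V9=3, V10=2. Every edge joins two different colors.

4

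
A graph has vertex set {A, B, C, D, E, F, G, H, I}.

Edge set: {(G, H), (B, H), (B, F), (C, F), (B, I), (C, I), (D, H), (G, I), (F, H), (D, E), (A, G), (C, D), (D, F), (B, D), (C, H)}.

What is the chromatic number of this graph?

B, D, F, H form a clique, so at least 4 colors are needed.
4 colors suffice: color 1 → {D, G}; color 2 → {A, E, H, I}; color 3 → {B, C}; color 4 → {F}. No two adjacent vertices share a color.

4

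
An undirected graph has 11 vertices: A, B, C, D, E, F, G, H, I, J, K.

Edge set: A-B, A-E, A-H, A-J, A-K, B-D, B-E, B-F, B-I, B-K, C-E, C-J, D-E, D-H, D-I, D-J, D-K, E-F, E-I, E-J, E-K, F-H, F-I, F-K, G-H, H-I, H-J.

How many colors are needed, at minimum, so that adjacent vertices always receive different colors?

4

B, D, E, K form a clique, so at least 4 colors are needed.
4 colors suffice: color 1 → {E, H}; color 2 → {A, C, D, F, G}; color 3 → {B, J}; color 4 → {I, K}. Every edge joins two different colors.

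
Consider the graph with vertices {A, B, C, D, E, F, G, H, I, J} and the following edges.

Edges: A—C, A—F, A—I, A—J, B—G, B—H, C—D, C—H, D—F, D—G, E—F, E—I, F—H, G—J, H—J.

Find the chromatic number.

The cycle D-G-J-H-F-D has odd length 5, so it cannot be 2-colored; at least 3 colors are needed.
3 colors suffice: color 1 → {A, D, E, H}; color 2 → {B, C, F, I, J}; color 3 → {G}. No two adjacent vertices share a color.

3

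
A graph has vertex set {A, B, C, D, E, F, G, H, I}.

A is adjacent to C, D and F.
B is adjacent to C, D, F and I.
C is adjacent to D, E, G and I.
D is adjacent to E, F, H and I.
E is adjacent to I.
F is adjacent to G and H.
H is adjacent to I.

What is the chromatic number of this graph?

4

C, D, E, I are pairwise adjacent (a clique of size 4), so at least 4 colors are needed.
4 colors suffice: A=3, B=4, C=2, D=1, E=4, F=2, G=1, H=4, I=3. No two adjacent vertices share a color.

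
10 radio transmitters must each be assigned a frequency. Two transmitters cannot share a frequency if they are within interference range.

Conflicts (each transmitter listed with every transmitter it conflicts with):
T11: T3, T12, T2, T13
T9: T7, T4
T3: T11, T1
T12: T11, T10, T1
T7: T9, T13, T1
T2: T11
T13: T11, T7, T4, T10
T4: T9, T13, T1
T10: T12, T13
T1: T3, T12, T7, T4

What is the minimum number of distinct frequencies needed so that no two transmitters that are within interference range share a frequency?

3

The cycle T1-T3-T11-T13-T4-T1 has odd length 5, so it cannot be 2-colored; at least 3 frequencies are needed.
Using 3 frequencies: T11=1, T9=1, T3=2, T12=2, T7=3, T2=2, T13=2, T4=3, T10=1, T1=1. Each listed conflict is separated.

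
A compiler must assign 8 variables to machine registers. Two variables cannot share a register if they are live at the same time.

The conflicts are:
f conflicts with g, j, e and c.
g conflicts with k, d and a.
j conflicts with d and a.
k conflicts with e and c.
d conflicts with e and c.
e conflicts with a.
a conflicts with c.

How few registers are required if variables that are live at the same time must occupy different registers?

2

e and a conflict, so at least 2 registers are needed.
Using 2 registers: f=1, g=2, j=2, k=1, d=1, e=2, a=1, c=2. No two conflicting variables share a register.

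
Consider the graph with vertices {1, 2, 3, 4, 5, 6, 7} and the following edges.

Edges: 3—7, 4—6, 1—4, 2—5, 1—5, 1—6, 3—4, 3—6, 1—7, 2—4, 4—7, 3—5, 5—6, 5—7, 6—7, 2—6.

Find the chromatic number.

3, 4, 6, 7 form a clique, so at least 4 colors are needed.
4 colors suffice: color a → {6}; color b → {2, 7}; color c → {4, 5}; color d → {1, 3}. Every edge joins two different colors.

4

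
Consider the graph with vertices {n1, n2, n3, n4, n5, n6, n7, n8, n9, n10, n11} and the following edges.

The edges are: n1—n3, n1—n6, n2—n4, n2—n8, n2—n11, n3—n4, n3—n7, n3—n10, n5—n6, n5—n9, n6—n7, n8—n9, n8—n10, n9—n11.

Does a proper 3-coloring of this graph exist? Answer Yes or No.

Yes

The chromatic number is 3. The cycle n2-n8-n10-n3-n4-n2 has odd length 5, so it cannot be 2-colored; at least 3 colors are needed.
3 colors suffice: color 1 → {n2, n3, n6, n9}; color 2 → {n1, n4, n5, n7, n8, n11}; color 3 → {n10}.
That is already a proper 3-coloring.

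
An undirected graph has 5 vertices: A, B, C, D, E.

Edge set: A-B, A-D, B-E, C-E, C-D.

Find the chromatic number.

3

The cycle A-D-C-E-B-A has odd length 5, so it cannot be 2-colored; at least 3 colors are needed.
One proper 3-coloring: A=1, B=2, C=1, D=2, E=3. No two adjacent vertices share a color.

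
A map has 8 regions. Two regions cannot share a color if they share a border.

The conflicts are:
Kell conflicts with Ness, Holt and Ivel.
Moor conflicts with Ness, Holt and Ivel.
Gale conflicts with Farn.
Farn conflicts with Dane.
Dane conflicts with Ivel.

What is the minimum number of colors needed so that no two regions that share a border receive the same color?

Dane and Ivel conflict, so at least 2 colors are needed.
2 colors suffice: color 1 → {Farn, Ness, Holt, Ivel}; color 2 → {Kell, Moor, Gale, Dane}. Each listed conflict is separated.

2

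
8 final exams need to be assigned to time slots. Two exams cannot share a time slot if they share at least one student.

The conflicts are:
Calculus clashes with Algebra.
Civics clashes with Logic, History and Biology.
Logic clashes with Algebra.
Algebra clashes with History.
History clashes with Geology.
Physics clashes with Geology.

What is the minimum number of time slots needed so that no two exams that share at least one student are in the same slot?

Civics and Biology conflict, so at least 2 time slots are needed.
2 time slots suffice: Calculus=1, Civics=2, Logic=1, Algebra=2, History=1, Physics=1, Geology=2, Biology=1. Every pair that conflicts lands in different time slots.

2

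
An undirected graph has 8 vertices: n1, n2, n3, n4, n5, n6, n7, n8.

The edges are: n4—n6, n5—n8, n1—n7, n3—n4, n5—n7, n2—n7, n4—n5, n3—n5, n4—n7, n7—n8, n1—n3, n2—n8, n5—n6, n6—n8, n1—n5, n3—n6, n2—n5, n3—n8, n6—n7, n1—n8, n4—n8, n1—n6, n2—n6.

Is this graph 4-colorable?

No

n4, n5, n6, n7, n8 are pairwise adjacent (a clique of size 5), so at least 5 colors are needed.
So 4 colors are not enough.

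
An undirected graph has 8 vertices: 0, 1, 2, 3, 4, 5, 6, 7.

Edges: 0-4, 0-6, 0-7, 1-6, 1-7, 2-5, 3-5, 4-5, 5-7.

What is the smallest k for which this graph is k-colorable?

2

0 and 7 are adjacent, so at least 2 colors are needed.
A valid assignment using 2 colors: 0=red, 1=red, 2=blue, 3=blue, 4=blue, 5=red, 6=blue, 7=blue. Every edge joins two different colors.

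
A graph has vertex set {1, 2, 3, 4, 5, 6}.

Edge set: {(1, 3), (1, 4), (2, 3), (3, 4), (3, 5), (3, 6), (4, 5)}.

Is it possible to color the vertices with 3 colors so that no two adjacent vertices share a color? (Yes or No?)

The chromatic number is 3. 1, 3, 4 are mutually adjacent, so at least 3 colors are needed.
A valid assignment using 3 colors: 1=green, 2=blue, 3=red, 4=blue, 5=green, 6=blue.
That is already a proper 3-coloring.

Yes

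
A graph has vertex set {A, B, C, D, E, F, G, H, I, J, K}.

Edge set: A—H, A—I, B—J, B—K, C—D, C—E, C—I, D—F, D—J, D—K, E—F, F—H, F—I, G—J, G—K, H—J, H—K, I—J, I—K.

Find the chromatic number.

H and J are adjacent, so at least 2 colors are needed.
A valid assignment using 2 colors: A=red, B=blue, C=red, D=blue, E=blue, F=red, G=blue, H=blue, I=blue, J=red, K=red. No two adjacent vertices share a color.

2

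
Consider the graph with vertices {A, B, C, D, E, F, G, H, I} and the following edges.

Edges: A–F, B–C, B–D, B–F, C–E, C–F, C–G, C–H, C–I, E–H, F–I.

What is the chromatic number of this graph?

C, E, H are pairwise adjacent, so at least 3 colors are needed.
3 colors suffice: color 1 → {A, C, D}; color 2 → {E, F, G}; color 3 → {B, H, I}. Each edge has distinct colors on its endpoints.

3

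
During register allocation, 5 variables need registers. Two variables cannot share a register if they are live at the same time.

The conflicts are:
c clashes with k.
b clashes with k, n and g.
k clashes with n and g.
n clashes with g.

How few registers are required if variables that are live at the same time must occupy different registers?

b, k, n, g all conflict with each other, so at least 4 registers are needed.
4 registers suffice: c=2, b=4, k=1, n=3, g=2. Every pair that conflicts lands in different registers.

4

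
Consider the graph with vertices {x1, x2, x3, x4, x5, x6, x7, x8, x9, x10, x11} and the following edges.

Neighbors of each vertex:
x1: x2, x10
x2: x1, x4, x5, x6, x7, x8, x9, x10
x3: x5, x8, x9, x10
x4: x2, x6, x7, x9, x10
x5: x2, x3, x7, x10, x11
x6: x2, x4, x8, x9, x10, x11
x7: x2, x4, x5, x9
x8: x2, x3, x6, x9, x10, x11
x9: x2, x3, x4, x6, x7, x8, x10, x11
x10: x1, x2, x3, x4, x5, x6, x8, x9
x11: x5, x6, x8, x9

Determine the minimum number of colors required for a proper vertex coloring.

5

x2, x6, x8, x9, x10 are pairwise adjacent (a clique of size 5), so at least 5 colors are needed.
5 colors suffice: color 1 → {x2, x3, x11}; color 2 → {x1, x5, x9}; color 3 → {x7, x10}; color 4 → {x4, x8}; color 5 → {x6}. No two adjacent vertices share a color.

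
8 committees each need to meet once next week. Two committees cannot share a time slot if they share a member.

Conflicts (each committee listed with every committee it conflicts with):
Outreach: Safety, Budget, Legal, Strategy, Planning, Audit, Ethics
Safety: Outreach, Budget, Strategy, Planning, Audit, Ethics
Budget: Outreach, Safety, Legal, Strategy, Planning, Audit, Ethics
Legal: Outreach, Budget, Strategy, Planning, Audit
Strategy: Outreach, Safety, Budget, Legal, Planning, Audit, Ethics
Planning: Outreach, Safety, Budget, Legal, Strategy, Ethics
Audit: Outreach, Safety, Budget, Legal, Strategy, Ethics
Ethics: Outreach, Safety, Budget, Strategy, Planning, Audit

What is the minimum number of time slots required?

6

Outreach, Safety, Budget, Strategy, Audit, Ethics are mutually in conflict, so at least 6 time slots are needed.
6 time slots suffice: time slot 1 → {Budget}; time slot 2 → {Strategy}; time slot 3 → {Outreach}; time slot 4 → {Planning, Audit}; time slot 5 → {Legal, Ethics}; time slot 6 → {Safety}. No two conflicting committees share a time slot.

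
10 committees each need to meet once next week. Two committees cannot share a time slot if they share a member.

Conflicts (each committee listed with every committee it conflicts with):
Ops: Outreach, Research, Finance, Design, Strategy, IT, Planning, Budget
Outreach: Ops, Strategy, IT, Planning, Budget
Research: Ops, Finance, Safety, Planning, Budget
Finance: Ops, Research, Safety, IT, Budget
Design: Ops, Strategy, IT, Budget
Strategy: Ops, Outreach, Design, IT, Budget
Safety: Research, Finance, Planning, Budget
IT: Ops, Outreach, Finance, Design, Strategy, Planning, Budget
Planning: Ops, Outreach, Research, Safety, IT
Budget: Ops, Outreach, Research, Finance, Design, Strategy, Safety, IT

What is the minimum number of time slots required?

Ops, Outreach, Strategy, IT, Budget are mutually in conflict, so at least 5 time slots are needed.
5 time slots suffice: time slot 1 → {Ops, Safety}; time slot 2 → {Planning, Budget}; time slot 3 → {Research, IT}; time slot 4 → {Outreach, Finance, Design}; time slot 5 → {Strategy}. Every pair that conflicts lands in different time slots.

5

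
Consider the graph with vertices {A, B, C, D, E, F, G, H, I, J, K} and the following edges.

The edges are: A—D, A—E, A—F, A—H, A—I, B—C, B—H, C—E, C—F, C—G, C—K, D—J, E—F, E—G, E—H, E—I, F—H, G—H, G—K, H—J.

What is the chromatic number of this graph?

4

A, E, F, H are pairwise adjacent (a clique of size 4), so at least 4 colors are needed.
4 colors suffice: color 1 → {B, E, J, K}; color 2 → {C, D, H, I}; color 3 → {A, G}; color 4 → {F}. Each edge has distinct colors on its endpoints.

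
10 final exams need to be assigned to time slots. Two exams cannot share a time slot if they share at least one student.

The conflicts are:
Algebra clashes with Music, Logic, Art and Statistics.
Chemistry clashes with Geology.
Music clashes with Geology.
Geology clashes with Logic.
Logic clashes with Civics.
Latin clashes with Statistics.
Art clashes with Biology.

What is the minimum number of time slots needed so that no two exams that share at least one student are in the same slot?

2

Logic and Civics conflict, so at least 2 time slots are needed.
2 time slots suffice: Algebra=1, Chemistry=2, Music=2, Geology=1, Logic=2, Latin=1, Art=2, Biology=1, Civics=1, Statistics=2. Every pair that conflicts lands in different time slots.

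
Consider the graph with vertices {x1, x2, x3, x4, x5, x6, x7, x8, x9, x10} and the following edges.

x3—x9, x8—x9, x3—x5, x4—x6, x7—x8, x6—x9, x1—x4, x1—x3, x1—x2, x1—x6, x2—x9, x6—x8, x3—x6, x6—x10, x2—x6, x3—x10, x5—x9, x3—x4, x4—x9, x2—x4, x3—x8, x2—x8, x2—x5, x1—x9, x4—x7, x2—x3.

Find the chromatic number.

6

x1, x2, x3, x4, x6, x9 form a clique, so at least 6 colors are needed.
6 colors suffice: x1=6, x2=4, x3=1, x4=5, x5=3, x6=3, x7=1, x8=5, x9=2, x10=2. No two adjacent vertices share a color.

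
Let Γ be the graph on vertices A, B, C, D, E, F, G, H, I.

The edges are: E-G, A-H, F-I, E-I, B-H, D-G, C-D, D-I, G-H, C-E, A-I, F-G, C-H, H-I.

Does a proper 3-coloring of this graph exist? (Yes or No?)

The chromatic number is 3. A, H, I form a triangle, so at least 3 colors are needed.
A valid assignment using 3 colors: A=3, B=1, C=1, D=2, E=2, F=2, G=1, H=2, I=1.
That is already a proper 3-coloring.

Yes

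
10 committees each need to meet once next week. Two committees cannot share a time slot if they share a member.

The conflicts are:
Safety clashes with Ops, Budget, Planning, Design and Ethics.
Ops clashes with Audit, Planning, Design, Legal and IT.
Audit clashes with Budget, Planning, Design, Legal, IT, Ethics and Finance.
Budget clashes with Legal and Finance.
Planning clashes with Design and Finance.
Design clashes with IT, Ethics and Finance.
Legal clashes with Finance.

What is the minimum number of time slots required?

4

Audit, Planning, Design, Finance all conflict with each other, so at least 4 time slots are needed.
A valid assignment using 4 time slots: Safety=1, Ops=3, Audit=1, Budget=2, Planning=4, Design=2, Legal=4, IT=4, Ethics=3, Finance=3. No two conflicting committees share a time slot.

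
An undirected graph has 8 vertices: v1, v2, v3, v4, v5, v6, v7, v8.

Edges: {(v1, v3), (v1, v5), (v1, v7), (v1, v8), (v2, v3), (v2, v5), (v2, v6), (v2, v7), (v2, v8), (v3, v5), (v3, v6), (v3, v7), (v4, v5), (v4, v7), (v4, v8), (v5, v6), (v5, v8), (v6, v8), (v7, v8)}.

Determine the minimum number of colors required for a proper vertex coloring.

v2, v5, v6, v8 form a clique, so at least 4 colors are needed.
4 colors suffice: color R → {v3, v8}; color B → {v5, v7}; color G → {v1, v2, v4}; color Y → {v6}. Each edge has distinct colors on its endpoints.

4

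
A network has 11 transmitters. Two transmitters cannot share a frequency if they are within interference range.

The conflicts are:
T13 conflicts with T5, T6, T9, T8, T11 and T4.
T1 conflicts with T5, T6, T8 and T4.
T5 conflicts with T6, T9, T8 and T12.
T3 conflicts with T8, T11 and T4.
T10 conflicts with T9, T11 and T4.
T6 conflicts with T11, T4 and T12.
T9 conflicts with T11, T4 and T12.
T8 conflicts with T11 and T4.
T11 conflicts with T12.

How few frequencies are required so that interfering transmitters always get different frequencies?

3

T13, T6, T4 all conflict with each other, so at least 3 frequencies are needed.
3 frequencies suffice: frequency 1 → {T5, T11, T4}; frequency 2 → {T6, T9, T8}; frequency 3 → {T13, T1, T3, T10, T12}. No two conflicting transmitters share a frequency.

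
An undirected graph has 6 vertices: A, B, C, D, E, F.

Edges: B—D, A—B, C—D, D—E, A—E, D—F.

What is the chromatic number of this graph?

2

C and D are adjacent, so at least 2 colors are needed.
2 colors suffice: A=red, B=blue, C=blue, D=red, E=blue, F=blue. No two adjacent vertices share a color.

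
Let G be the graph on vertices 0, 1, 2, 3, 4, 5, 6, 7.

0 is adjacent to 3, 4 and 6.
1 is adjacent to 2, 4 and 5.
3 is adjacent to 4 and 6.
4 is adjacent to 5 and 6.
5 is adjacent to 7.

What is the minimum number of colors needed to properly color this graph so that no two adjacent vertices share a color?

4

0, 3, 4, 6 form a clique, so at least 4 colors are needed.
4 colors suffice: 0=blue, 1=blue, 2=red, 3=yellow, 4=red, 5=green, 6=green, 7=red. Every edge joins two different colors.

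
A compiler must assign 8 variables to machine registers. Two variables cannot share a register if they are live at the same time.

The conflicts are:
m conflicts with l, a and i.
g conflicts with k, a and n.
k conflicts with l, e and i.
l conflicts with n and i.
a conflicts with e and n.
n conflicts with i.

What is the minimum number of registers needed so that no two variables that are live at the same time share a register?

3

g, a, n all conflict with each other, so at least 3 registers are needed.
3 registers suffice: register 1 → {a, i}; register 2 → {g, l, e}; register 3 → {m, k, n}. Each listed conflict is separated.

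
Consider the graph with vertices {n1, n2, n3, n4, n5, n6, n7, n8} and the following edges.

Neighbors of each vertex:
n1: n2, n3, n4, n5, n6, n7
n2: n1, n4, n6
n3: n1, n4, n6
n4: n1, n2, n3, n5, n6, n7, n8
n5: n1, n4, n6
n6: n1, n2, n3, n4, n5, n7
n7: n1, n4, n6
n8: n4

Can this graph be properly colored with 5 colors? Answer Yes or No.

Yes

The chromatic number is 4. n1, n3, n4, n6 are pairwise adjacent (a clique of size 4), so at least 4 colors are needed.
One proper 4-coloring: n1=2, n2=4, n3=4, n4=1, n5=4, n6=3, n7=4, n8=2.
Since 5 ≥ 4, a proper 5-coloring certainly exists.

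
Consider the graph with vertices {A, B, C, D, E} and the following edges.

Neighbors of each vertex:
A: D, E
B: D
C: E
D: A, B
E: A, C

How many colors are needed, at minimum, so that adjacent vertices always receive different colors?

A and D are adjacent, so at least 2 colors are needed.
A valid assignment using 2 colors: A=2, B=2, C=2, D=1, E=1. Every edge joins two different colors.

2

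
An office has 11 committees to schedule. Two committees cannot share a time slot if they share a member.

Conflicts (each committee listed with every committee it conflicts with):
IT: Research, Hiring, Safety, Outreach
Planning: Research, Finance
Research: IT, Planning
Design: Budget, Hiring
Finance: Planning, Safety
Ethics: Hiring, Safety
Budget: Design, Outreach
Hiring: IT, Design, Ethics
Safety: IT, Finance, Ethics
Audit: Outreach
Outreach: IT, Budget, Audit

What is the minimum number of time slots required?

3

The cycle Planning-Research-IT-Safety-Finance-Planning has odd length 5, so it cannot be 2-colored; at least 3 time slots are needed.
A valid assignment using 3 time slots: IT=1, Planning=3, Research=2, Design=1, Finance=1, Ethics=1, Budget=3, Hiring=2, Safety=2, Audit=1, Outreach=2. Each listed conflict is separated.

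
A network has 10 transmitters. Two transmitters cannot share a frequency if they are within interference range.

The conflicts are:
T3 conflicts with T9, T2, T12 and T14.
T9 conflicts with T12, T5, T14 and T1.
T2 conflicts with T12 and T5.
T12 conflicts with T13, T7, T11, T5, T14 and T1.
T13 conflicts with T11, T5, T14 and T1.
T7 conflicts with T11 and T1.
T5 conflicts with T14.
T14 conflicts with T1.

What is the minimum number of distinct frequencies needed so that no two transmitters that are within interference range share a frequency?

4

T9, T12, T14, T1 all conflict with each other, so at least 4 frequencies are needed.
A valid assignment using 4 frequencies: T3=3, T9=4, T2=2, T12=1, T13=4, T7=2, T11=3, T5=3, T14=2, T1=3. Each listed conflict is separated.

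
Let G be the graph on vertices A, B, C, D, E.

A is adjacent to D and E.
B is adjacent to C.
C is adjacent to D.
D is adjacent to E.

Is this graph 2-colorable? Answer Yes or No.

A, D, E are pairwise adjacent, so at least 3 colors are needed.
So 2 colors are not enough.

No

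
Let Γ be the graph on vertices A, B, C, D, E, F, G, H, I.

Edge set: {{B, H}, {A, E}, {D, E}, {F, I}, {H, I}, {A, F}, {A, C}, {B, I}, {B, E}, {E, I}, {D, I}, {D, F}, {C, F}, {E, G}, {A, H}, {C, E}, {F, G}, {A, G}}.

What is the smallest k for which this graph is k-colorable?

B, E, I form a triangle, so at least 3 colors are needed.
3 colors suffice: color 1 → {E, F, H}; color 2 → {A, I}; color 3 → {B, C, D, G}. No two adjacent vertices share a color.

3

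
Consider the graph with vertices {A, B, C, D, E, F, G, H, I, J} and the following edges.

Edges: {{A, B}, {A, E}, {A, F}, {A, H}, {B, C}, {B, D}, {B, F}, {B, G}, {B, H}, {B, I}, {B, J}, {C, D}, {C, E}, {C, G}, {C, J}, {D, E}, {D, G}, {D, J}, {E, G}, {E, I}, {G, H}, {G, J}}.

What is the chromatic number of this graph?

5

B, C, D, G, J are pairwise adjacent (a clique of size 5), so at least 5 colors are needed.
5 colors suffice: color 1 → {B, E}; color 2 → {A, G, I}; color 3 → {D, F, H}; color 4 → {C}; color 5 → {J}. Every edge joins two different colors.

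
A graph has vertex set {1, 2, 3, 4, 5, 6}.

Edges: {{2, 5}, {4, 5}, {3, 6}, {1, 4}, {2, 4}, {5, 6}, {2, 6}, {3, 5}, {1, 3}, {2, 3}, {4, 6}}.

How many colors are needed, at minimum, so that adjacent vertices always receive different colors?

2, 4, 5, 6 form a clique, so at least 4 colors are needed.
4 colors suffice: color red → {3, 4}; color blue → {1, 5}; color green → {6}; color yellow → {2}. Every edge joins two different colors.

4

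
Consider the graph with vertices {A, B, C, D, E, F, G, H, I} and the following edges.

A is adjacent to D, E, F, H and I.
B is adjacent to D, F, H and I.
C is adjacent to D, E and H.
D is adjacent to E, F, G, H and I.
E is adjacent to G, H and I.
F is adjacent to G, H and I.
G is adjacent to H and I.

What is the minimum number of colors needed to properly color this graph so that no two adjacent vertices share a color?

B, D, F, I are mutually adjacent (a clique of size 4), so at least 4 colors are needed.
4 colors suffice: color red → {D}; color blue → {H, I}; color green → {E, F}; color yellow → {A, B, C, G}. No two adjacent vertices share a color.

4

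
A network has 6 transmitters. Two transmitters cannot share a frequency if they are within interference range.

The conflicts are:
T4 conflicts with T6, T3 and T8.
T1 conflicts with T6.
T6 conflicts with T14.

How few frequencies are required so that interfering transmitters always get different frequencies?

2

T1 and T6 conflict, so at least 2 frequencies are needed.
A valid assignment using 2 frequencies: T4=2, T1=2, T6=1, T14=2, T3=1, T8=1. No two conflicting transmitters share a frequency.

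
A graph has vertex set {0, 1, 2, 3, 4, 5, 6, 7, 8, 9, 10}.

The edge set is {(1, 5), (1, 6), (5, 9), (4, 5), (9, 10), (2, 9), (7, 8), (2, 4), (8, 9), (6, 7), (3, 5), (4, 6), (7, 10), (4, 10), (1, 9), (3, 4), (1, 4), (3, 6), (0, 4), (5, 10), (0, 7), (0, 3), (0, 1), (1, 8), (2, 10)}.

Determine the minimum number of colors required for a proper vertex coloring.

2, 9, 10 are mutually adjacent, so at least 3 colors are needed.
One proper 3-coloring: 0=green, 1=blue, 2=green, 3=blue, 4=red, 5=green, 6=green, 7=red, 8=green, 9=red, 10=blue. Every edge joins two different colors.

3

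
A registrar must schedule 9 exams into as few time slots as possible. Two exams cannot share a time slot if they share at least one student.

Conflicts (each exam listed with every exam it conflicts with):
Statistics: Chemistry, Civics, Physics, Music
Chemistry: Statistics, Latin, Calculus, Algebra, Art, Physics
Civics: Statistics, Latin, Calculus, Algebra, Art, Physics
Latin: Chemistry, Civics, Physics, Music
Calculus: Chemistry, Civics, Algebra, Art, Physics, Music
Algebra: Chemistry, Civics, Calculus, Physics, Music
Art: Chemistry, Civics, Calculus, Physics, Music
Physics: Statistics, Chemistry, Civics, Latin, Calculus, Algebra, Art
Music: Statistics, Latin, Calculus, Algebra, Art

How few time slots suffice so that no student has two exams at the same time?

4

Civics, Calculus, Algebra, Physics are mutually in conflict, so at least 4 time slots are needed.
A valid assignment using 4 time slots: Statistics=2, Chemistry=3, Civics=3, Latin=2, Calculus=2, Algebra=4, Art=4, Physics=1, Music=1. No two conflicting exams share a time slot.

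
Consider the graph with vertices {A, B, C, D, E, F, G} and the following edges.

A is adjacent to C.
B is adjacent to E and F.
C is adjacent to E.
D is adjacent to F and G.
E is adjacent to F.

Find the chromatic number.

B, E, F are pairwise adjacent, so at least 3 colors are needed.
3 colors suffice: color 1 → {A, D, E}; color 2 → {C, F, G}; color 3 → {B}. Every edge joins two different colors.

3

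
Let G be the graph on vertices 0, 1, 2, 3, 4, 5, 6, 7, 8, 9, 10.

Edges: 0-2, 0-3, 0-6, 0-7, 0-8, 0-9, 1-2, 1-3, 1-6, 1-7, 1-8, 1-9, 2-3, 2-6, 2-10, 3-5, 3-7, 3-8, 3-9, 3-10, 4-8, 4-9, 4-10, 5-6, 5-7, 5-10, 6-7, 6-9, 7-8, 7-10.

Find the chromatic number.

3, 5, 7, 10 are mutually adjacent (a clique of size 4), so at least 4 colors are needed.
A valid assignment using 4 colors: 0=c, 1=c, 2=b, 3=a, 4=a, 5=d, 6=a, 7=b, 8=d, 9=b, 10=c. Every edge joins two different colors.

4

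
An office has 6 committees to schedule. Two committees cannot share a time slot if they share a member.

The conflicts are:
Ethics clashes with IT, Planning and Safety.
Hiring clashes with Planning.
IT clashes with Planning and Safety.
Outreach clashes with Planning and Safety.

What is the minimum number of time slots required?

3

Ethics, IT, Planning all conflict with each other, so at least 3 time slots are needed.
A valid assignment using 3 time slots: Ethics=2, Hiring=2, IT=3, Outreach=2, Planning=1, Safety=1. No two conflicting committees share a time slot.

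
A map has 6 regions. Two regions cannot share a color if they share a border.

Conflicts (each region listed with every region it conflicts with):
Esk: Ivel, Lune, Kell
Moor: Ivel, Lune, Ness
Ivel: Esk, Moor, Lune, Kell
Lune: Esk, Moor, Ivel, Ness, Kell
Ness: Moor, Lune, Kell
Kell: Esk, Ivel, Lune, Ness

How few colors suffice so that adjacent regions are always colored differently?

Esk, Ivel, Lune, Kell are mutually in conflict, so at least 4 colors are needed.
4 colors suffice: Esk=4, Moor=3, Ivel=2, Lune=1, Ness=2, Kell=3. Each listed conflict is separated.

4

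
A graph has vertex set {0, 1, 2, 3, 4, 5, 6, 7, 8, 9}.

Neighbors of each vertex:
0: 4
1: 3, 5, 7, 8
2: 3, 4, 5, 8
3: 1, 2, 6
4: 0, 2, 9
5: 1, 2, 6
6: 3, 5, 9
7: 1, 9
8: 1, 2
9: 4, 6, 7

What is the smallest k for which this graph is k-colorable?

3

The cycle 9-7-1-3-6-9 has odd length 5, so it cannot be 2-colored; at least 3 colors are needed.
A valid assignment using 3 colors: 0=red, 1=red, 2=red, 3=green, 4=blue, 5=green, 6=blue, 7=blue, 8=blue, 9=red. Each edge has distinct colors on its endpoints.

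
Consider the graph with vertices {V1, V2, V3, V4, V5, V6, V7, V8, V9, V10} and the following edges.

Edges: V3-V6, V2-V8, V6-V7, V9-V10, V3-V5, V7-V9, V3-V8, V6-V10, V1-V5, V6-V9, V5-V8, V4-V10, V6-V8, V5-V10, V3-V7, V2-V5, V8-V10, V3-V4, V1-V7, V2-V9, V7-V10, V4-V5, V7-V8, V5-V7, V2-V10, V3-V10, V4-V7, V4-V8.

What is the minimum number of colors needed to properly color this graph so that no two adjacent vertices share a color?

V3, V4, V5, V7, V8, V10 are pairwise adjacent (a clique of size 6), so at least 6 colors are needed.
6 colors suffice: V1=1, V2=2, V3=5, V4=6, V5=3, V6=3, V7=2, V8=4, V9=4, V10=1. Each edge has distinct colors on its endpoints.

6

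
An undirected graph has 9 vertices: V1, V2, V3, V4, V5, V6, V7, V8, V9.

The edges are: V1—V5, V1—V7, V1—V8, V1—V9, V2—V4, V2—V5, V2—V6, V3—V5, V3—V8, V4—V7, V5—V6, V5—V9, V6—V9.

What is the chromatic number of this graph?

3

V2, V5, V6 are mutually adjacent, so at least 3 colors are needed.
3 colors suffice: color 1 → {V4, V5, V8}; color 2 → {V1, V3, V6}; color 3 → {V2, V7, V9}. Each edge has distinct colors on its endpoints.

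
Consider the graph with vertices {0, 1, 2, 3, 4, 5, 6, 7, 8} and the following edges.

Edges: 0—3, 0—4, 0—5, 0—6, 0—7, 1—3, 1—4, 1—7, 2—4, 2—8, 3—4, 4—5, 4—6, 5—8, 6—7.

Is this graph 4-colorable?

Yes

The chromatic number is 3. 0, 6, 7 form a triangle, so at least 3 colors are needed.
One proper 3-coloring: 0=b, 1=b, 2=b, 3=c, 4=a, 5=c, 6=c, 7=a, 8=a.
Since 4 ≥ 3, a proper 4-coloring certainly exists.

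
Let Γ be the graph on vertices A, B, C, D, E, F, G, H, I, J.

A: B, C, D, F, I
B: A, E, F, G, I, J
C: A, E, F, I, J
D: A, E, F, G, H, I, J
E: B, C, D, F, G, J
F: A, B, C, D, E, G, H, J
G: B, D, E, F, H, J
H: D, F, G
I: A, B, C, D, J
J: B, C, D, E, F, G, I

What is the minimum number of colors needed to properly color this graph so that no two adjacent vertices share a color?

B, E, F, G, J form a clique, so at least 5 colors are needed.
5 colors suffice: A=2, B=3, C=3, D=3, E=5, F=1, G=4, H=2, I=1, J=2. No two adjacent vertices share a color.

5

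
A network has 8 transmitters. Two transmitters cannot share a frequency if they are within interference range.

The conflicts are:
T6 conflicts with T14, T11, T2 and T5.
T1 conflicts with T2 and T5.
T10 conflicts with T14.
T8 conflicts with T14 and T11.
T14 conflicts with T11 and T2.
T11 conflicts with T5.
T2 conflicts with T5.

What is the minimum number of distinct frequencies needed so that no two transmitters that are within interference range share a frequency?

3

T6, T11, T5 pairwise conflict, so at least 3 frequencies are needed.
3 frequencies suffice: T6=2, T1=2, T10=2, T8=2, T14=1, T11=3, T2=3, T5=1. No two conflicting transmitters share a frequency.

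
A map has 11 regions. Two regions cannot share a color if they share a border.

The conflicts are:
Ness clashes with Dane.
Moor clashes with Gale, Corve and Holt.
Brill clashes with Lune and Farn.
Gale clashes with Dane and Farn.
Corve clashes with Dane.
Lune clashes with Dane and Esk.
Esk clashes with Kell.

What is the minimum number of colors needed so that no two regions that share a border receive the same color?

3

The cycle Farn-Brill-Lune-Dane-Gale-Farn has odd length 5, so it cannot be 2-colored; at least 3 colors are needed.
One proper 3-coloring: Ness=2, Moor=1, Brill=1, Gale=2, Corve=2, Lune=2, Dane=1, Holt=2, Esk=1, Farn=3, Kell=2. Every pair that conflicts lands in different colors.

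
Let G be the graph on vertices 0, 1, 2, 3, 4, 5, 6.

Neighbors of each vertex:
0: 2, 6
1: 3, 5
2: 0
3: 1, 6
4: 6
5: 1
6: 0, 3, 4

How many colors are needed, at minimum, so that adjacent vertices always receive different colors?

2

0 and 2 are adjacent, so at least 2 colors are needed.
2 colors suffice: color a → {1, 2, 6}; color b → {0, 3, 4, 5}. Each edge has distinct colors on its endpoints.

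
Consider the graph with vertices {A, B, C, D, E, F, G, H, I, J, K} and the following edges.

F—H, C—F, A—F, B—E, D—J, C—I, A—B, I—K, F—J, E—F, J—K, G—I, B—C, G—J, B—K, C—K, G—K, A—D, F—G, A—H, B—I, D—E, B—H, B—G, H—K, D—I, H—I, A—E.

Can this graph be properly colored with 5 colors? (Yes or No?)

The chromatic number is 4. B, C, I, K are pairwise adjacent (a clique of size 4), so at least 4 colors are needed.
4 colors suffice: A=2, B=1, C=4, D=1, E=3, F=1, G=4, H=4, I=2, J=2, K=3.
Since 5 ≥ 4, a proper 5-coloring certainly exists.

Yes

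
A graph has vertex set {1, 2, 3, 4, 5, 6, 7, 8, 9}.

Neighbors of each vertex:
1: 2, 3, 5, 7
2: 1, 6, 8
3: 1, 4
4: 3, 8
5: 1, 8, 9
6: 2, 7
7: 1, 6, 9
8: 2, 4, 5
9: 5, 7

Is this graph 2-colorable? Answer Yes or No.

The cycle 3-1-5-8-4-3 has odd length 5, so it cannot be 2-colored; at least 3 colors are needed.
So 2 colors are not enough.

No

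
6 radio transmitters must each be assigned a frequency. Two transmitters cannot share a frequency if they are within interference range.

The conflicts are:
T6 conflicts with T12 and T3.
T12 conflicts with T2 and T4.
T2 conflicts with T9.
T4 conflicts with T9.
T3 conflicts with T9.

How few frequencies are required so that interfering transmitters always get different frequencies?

The cycle T2-T9-T3-T6-T12-T2 has odd length 5, so it cannot be 2-colored; at least 3 frequencies are needed.
3 frequencies suffice: T6=3, T12=1, T2=2, T4=2, T3=2, T9=1. No two conflicting transmitters share a frequency.

3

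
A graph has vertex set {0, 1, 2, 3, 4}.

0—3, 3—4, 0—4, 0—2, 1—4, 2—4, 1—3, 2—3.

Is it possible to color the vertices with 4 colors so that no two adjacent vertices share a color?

Yes

The chromatic number is 4. 0, 2, 3, 4 form a clique, so at least 4 colors are needed.
A valid assignment using 4 colors: 0=yellow, 1=green, 2=green, 3=red, 4=blue.
That is already a proper 4-coloring.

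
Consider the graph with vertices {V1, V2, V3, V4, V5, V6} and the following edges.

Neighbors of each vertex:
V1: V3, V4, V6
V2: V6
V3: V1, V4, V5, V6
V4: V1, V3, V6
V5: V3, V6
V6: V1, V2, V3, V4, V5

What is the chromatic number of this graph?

V1, V3, V4, V6 are pairwise adjacent (a clique of size 4), so at least 4 colors are needed.
4 colors suffice: color 1 → {V6}; color 2 → {V2, V3}; color 3 → {V4, V5}; color 4 → {V1}. Every edge joins two different colors.

4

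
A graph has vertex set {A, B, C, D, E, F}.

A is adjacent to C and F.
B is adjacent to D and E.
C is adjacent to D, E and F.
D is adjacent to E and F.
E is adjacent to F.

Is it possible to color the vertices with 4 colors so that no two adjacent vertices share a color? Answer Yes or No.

Yes

The chromatic number is 4. C, D, E, F form a clique, so at least 4 colors are needed.
A valid assignment using 4 colors: A=blue, B=red, C=red, D=yellow, E=blue, F=green.
That is already a proper 4-coloring.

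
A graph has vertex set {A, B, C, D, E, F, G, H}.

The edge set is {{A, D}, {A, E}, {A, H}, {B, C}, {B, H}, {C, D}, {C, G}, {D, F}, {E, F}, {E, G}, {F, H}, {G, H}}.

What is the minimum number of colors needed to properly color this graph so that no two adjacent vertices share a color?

The cycle D-C-B-H-A-D has odd length 5, so it cannot be 2-colored; at least 3 colors are needed.
3 colors suffice: color red → {C, E, H}; color blue → {A, B, F, G}; color green → {D}. Every edge joins two different colors.

3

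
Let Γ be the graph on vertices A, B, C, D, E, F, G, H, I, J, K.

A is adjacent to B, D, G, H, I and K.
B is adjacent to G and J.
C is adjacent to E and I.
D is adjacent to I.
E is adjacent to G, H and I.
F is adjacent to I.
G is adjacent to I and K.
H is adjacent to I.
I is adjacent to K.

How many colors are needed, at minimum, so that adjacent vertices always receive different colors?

A, G, I, K form a clique, so at least 4 colors are needed.
A valid assignment using 4 colors: A=2, B=1, C=3, D=3, E=2, F=2, G=3, H=3, I=1, J=2, K=4. Each edge has distinct colors on its endpoints.

4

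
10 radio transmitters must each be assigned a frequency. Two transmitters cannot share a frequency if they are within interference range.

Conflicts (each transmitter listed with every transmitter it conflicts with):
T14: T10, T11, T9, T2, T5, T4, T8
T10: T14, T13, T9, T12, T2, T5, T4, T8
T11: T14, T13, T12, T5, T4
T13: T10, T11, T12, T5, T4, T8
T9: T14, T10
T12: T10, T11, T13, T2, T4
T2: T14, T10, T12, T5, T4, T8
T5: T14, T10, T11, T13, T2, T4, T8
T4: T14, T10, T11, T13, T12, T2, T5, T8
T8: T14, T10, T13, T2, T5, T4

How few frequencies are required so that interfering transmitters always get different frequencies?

6

T14, T10, T2, T5, T4, T8 pairwise conflict, so at least 6 frequencies are needed.
6 frequencies suffice: T14=3, T10=1, T11=1, T13=3, T9=2, T12=4, T2=5, T5=4, T4=2, T8=6. Each listed conflict is separated.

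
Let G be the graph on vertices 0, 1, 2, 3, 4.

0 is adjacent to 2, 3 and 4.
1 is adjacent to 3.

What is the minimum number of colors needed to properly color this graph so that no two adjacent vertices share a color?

0 and 2 are adjacent, so at least 2 colors are needed.
One proper 2-coloring: 0=red, 1=red, 2=blue, 3=blue, 4=blue. Every edge joins two different colors.

2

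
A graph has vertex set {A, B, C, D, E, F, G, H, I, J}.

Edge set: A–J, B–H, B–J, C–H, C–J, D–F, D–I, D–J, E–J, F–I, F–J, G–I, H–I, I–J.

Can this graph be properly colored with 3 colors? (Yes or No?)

D, F, I, J are pairwise adjacent (a clique of size 4), so at least 4 colors are needed.
So 3 colors are not enough.

No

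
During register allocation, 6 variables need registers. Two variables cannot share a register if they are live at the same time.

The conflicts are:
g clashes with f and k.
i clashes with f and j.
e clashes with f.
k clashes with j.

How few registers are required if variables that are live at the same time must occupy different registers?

The cycle g-f-i-j-k-g has odd length 5, so it cannot be 2-colored; at least 3 registers are needed.
3 registers suffice: register 1 → {f, k}; register 2 → {g, i, e}; register 3 → {j}. Every pair that conflicts lands in different registers.

3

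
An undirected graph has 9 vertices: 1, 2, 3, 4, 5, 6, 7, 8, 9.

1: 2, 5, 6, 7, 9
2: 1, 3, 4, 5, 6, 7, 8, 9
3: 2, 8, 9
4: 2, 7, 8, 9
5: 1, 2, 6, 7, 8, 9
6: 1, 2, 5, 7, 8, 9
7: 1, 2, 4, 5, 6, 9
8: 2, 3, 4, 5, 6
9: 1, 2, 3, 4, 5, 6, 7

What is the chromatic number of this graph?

1, 2, 5, 6, 7, 9 form a clique, so at least 6 colors are needed.
6 colors suffice: color a → {2}; color b → {8, 9}; color c → {3, 4, 5}; color d → {7}; color e → {6}; color f → {1}. No two adjacent vertices share a color.

6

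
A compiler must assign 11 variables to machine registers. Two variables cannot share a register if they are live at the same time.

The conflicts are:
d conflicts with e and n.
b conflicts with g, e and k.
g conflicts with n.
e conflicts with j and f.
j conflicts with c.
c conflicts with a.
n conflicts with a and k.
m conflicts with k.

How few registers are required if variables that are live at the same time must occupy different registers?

The cycle n-d-e-b-k-n has odd length 5, so it cannot be 2-colored; at least 3 registers are needed.
3 registers suffice: d=2, b=2, g=3, e=1, j=2, c=1, f=2, n=1, a=2, m=1, k=3. No two conflicting variables share a register.

3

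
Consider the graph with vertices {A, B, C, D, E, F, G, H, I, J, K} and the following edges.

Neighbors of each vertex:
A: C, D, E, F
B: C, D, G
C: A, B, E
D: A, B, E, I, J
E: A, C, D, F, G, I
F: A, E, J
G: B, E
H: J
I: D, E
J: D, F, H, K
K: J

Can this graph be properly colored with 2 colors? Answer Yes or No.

D, E, I form a triangle, so at least 3 colors are needed.
So 2 colors are not enough.

No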